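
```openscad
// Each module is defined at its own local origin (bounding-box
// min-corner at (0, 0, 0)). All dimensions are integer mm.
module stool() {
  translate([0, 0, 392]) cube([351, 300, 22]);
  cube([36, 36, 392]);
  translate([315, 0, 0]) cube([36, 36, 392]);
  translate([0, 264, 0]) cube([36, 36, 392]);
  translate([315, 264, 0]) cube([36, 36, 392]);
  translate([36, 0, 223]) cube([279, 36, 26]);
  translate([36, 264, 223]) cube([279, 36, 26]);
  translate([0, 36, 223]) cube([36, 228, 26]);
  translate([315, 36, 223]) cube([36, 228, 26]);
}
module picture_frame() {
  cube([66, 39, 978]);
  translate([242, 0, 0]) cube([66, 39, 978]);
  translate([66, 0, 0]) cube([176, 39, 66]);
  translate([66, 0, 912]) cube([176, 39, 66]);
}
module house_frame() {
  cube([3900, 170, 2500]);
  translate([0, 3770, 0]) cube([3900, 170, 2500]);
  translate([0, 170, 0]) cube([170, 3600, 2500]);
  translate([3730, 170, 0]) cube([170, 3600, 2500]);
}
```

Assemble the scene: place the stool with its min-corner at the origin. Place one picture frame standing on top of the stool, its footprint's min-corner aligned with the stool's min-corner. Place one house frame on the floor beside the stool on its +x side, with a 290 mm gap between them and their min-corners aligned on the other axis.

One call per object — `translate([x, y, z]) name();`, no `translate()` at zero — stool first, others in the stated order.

stool();
translate([0, 0, 414]) picture_frame();
translate([641, 0, 0]) house_frame();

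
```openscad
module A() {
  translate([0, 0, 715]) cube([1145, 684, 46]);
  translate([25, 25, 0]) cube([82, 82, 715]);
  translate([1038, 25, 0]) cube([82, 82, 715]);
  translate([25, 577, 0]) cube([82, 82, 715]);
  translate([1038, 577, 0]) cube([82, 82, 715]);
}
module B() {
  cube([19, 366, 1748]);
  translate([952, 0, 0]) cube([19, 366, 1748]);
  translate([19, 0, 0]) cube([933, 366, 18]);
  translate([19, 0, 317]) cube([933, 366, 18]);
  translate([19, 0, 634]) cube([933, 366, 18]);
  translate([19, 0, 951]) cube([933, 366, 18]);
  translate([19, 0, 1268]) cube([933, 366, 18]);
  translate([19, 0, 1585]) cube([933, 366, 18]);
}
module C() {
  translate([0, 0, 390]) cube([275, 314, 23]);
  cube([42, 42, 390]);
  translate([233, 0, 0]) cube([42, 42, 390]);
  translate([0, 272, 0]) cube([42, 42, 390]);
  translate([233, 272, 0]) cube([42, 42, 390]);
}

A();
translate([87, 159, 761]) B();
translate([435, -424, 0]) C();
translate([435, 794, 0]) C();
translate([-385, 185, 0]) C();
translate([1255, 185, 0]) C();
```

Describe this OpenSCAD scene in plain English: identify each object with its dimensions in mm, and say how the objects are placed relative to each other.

A is a table: top 1145 mm (x) × 684 mm (y), 46 mm thick, upper face at z = 761 mm, on four 82×82 mm square legs, each inset 25 mm from the nearest pair of top edges, running from z = 0 to the bottom of the top.

B is an open bookshelf. Two side panels, each 19 mm thick, 366 mm deep and 1748 mm tall, stand 971 mm apart (outside-to-outside). Between them sit 6 shelves, each 18 mm thick and 366 mm deep, spanning the full gap between the sides. The bottom shelf rests on the floor (its underside at z = 0) and the clear gap between one shelf's top and the next shelf's underside is 299 mm.

C is a simple wooden stool: a rectangular seat 275 mm (x) by 314 mm (y), 23 mm thick, top face at z = 413 mm, on four square legs, each 42×42 mm in cross-section. The legs rest on z = 0, each flush with a corner of the seat.

The bookshelf is on top of the table, centred. Four stools sit around the table at the −y, +y, −x, +x sides.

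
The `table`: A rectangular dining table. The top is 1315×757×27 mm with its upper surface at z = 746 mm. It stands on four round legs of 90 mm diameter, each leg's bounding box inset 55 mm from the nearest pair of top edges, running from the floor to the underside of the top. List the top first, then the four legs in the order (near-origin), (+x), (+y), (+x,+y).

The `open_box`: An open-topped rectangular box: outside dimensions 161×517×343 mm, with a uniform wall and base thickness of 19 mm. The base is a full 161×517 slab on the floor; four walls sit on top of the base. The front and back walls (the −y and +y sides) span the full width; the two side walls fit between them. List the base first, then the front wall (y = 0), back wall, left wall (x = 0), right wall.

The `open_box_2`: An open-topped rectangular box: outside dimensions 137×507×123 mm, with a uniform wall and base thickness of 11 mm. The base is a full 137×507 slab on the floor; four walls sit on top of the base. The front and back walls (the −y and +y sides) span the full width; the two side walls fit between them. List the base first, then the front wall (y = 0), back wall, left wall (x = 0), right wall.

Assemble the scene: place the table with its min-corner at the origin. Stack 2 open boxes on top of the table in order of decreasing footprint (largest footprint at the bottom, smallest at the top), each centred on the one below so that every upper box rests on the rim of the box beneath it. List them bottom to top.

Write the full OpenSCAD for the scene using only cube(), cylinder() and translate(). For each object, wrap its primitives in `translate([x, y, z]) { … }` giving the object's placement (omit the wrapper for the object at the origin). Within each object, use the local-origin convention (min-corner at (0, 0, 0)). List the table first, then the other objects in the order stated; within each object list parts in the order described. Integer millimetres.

translate([0, 0, 719]) cube([1315, 757, 27]);
translate([100, 100, 0]) cylinder(h = 719, r = 45);
translate([1215, 100, 0]) cylinder(h = 719, r = 45);
translate([100, 657, 0]) cylinder(h = 719, r = 45);
translate([1215, 657, 0]) cylinder(h = 719, r = 45);
translate([577, 120, 746]) {
  cube([161, 517, 19]);
  translate([0, 0, 19]) cube([161, 19, 324]);
  translate([0, 498, 19]) cube([161, 19, 324]);
  translate([0, 19, 19]) cube([19, 479, 324]);
  translate([142, 19, 19]) cube([19, 479, 324]);
}
translate([589, 125, 1089]) {
  cube([137, 507, 11]);
  translate([0, 0, 11]) cube([137, 11, 112]);
  translate([0, 496, 11]) cube([137, 11, 112]);
  translate([0, 11, 11]) cube([11, 485, 112]);
  translate([126, 11, 11]) cube([11, 485, 112]);
}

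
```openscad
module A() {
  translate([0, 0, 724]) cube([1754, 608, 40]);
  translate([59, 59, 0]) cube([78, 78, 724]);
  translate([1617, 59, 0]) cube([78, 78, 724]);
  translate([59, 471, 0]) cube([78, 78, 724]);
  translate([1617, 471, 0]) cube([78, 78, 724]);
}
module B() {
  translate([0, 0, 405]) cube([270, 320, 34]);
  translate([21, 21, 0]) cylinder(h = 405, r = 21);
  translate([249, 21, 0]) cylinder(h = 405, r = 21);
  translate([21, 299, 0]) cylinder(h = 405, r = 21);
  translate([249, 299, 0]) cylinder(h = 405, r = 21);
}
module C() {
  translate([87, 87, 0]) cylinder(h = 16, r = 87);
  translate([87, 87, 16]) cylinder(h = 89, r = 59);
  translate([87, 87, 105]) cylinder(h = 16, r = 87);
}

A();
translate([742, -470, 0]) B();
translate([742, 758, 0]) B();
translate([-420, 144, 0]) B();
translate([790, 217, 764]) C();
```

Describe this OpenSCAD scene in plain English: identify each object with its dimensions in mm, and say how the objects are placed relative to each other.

A is a table: top 1754 mm (x) × 608 mm (y), 40 mm thick, upper face at z = 764 mm, on four 78×78 mm square legs, each inset 59 mm from the nearest pair of top edges, running from z = 0 to the bottom of the top.

B is a simple wooden stool: a rectangular seat 270 mm (x) by 320 mm (y), 34 mm thick, top face at z = 439 mm, on four round legs, each 42 mm in diameter. The legs rest on z = 0, each leg's axis is inset half a diameter from the nearest pair of seat edges (so the leg's bounding box is flush with the corner).

C is a spool: two coaxial disc flanges of radius 87 mm and thickness 16 mm, joined by a core cylinder of radius 59 mm and height 89 mm. The lower flange rests on z = 0 and the three cylinders share a vertical axis.

Three stools sit around the table at the −y, +y, −x sides. The spool is on top of the table, centred.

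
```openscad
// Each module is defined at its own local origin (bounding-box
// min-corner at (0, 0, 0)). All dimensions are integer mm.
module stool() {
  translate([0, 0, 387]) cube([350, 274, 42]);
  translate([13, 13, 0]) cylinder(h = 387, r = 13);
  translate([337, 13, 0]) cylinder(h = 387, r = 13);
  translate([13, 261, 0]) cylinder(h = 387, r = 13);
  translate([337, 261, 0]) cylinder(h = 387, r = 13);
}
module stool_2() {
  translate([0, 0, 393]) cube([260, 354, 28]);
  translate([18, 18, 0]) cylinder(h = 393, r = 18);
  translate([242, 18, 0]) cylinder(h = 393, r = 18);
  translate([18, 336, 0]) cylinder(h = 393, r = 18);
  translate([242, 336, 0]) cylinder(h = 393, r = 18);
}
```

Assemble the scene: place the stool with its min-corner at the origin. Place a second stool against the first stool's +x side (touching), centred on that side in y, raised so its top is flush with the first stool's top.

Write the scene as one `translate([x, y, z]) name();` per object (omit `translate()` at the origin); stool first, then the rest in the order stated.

stool();
translate([350, -40, 8]) stool_2();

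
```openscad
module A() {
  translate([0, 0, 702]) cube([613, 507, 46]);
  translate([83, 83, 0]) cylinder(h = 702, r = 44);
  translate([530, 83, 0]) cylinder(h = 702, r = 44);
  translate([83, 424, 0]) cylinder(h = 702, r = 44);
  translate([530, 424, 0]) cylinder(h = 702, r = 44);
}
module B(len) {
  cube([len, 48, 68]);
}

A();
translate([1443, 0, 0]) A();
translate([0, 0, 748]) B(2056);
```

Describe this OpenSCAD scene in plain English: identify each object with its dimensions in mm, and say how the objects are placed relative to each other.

A is a table with a 613×507 mm rectangular top, 46 mm thick, top surface at z = 748 mm, supported by four round legs of 88 mm diameter, each leg's bounding box inset 39 mm from the nearest pair of top edges, running from the floor.

B is a rectangular beam 2056 mm long (x), 48 mm deep (y), 68 mm thick (z).

The beam spans the tops of two tables placed 830 mm apart, resting at z = 748 mm.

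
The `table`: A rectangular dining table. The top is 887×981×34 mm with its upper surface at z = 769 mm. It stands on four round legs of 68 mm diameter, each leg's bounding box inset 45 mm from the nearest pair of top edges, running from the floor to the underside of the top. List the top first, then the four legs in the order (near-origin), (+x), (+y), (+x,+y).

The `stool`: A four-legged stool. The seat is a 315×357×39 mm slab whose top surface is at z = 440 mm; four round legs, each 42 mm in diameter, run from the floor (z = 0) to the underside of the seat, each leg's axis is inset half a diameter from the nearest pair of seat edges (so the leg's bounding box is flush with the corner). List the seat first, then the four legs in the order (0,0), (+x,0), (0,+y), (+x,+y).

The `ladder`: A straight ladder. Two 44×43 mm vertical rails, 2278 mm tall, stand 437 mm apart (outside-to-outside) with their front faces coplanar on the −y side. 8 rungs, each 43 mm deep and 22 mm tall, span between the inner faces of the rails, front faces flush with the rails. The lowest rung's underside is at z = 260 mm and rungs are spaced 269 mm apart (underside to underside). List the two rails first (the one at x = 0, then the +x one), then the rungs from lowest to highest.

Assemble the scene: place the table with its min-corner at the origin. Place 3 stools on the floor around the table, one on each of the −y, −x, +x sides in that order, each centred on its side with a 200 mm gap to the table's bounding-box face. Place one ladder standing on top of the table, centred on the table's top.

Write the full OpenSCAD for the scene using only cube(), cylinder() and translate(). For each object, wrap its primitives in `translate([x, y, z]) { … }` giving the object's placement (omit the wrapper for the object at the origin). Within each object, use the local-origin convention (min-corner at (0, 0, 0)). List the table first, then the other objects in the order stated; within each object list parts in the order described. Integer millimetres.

translate([0, 0, 735]) cube([887, 981, 34]);
translate([79, 79, 0]) cylinder(h = 735, r = 34);
translate([808, 79, 0]) cylinder(h = 735, r = 34);
translate([79, 902, 0]) cylinder(h = 735, r = 34);
translate([808, 902, 0]) cylinder(h = 735, r = 34);
translate([286, -557, 0]) {
  translate([0, 0, 401]) cube([315, 357, 39]);
  translate([21, 21, 0]) cylinder(h = 401, r = 21);
  translate([294, 21, 0]) cylinder(h = 401, r = 21);
  translate([21, 336, 0]) cylinder(h = 401, r = 21);
  translate([294, 336, 0]) cylinder(h = 401, r = 21);
}
translate([-515, 312, 0]) {
  translate([0, 0, 401]) cube([315, 357, 39]);
  translate([21, 21, 0]) cylinder(h = 401, r = 21);
  translate([294, 21, 0]) cylinder(h = 401, r = 21);
  translate([21, 336, 0]) cylinder(h = 401, r = 21);
  translate([294, 336, 0]) cylinder(h = 401, r = 21);
}
translate([1087, 312, 0]) {
  translate([0, 0, 401]) cube([315, 357, 39]);
  translate([21, 21, 0]) cylinder(h = 401, r = 21);
  translate([294, 21, 0]) cylinder(h = 401, r = 21);
  translate([21, 336, 0]) cylinder(h = 401, r = 21);
  translate([294, 336, 0]) cylinder(h = 401, r = 21);
}
translate([225, 469, 769]) {
  cube([44, 43, 2278]);
  translate([393, 0, 0]) cube([44, 43, 2278]);
  translate([44, 0, 260]) cube([349, 43, 22]);
  translate([44, 0, 529]) cube([349, 43, 22]);
  translate([44, 0, 798]) cube([349, 43, 22]);
  translate([44, 0, 1067]) cube([349, 43, 22]);
  translate([44, 0, 1336]) cube([349, 43, 22]);
  translate([44, 0, 1605]) cube([349, 43, 22]);
  translate([44, 0, 1874]) cube([349, 43, 22]);
  translate([44, 0, 2143]) cube([349, 43, 22]);
}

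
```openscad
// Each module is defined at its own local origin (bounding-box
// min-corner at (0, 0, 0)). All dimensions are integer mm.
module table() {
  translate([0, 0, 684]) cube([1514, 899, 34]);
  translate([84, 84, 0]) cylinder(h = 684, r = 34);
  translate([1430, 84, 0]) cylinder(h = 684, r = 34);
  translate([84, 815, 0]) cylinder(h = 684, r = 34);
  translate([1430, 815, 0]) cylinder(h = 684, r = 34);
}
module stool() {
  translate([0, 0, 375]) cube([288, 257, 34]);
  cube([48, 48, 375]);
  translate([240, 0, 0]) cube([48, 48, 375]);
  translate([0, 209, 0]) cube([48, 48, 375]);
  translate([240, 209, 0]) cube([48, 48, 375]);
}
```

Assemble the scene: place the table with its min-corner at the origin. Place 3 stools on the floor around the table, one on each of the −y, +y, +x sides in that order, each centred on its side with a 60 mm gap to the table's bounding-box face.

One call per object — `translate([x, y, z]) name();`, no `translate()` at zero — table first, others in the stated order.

table();
translate([613, -317, 0]) stool();
translate([613, 959, 0]) stool();
translate([1574, 321, 0]) stool();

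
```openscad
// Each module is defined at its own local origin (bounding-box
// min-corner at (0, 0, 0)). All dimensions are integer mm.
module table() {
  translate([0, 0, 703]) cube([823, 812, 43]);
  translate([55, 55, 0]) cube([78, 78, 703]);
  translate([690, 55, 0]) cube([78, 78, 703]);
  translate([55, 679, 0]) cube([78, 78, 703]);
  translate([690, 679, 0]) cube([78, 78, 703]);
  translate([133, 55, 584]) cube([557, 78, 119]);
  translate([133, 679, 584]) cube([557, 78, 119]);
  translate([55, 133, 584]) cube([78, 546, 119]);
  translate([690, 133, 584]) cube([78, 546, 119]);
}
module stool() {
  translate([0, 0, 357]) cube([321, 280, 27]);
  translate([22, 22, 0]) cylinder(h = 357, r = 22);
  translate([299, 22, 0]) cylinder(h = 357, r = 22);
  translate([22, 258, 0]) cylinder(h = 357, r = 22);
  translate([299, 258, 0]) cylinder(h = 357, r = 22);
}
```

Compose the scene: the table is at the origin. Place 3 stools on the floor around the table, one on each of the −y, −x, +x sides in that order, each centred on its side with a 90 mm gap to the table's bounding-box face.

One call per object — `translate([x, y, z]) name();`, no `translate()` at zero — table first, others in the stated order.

table();
translate([251, -370, 0]) stool();
translate([-411, 266, 0]) stool();
translate([913, 266, 0]) stool();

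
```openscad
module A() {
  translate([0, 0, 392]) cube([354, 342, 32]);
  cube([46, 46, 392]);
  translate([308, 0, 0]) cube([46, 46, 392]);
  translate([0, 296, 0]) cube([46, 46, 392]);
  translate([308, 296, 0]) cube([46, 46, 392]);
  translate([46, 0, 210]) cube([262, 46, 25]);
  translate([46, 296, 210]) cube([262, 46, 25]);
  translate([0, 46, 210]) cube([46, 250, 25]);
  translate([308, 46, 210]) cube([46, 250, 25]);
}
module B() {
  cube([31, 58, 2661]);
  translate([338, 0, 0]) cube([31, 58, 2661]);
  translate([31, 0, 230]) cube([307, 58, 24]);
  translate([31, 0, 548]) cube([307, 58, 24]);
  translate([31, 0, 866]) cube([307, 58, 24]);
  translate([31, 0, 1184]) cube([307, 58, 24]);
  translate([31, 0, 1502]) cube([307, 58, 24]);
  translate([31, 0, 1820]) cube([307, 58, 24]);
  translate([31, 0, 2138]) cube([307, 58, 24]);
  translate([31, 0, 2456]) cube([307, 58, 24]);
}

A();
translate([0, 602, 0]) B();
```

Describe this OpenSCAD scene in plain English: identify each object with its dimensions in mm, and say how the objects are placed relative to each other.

A is a simple wooden stool: a rectangular seat 354 mm (x) by 342 mm (y), 32 mm thick, top face at z = 424 mm, on four square legs, each 46×46 mm in cross-section. The legs rest on z = 0, each flush with a corner of the seat. Four stretchers, 46 mm wide and 25 mm tall, connect adjacent legs with their undersides at z = 210 mm, each running between the inner faces of the legs it joins and aligned with the legs' outer faces on the other axis.

B is a wooden ladder with two side rails of 31×58 mm section and 2661 mm height, set 369 mm apart overall. Between them run 8 rectangular rungs (58 mm deep, 24 mm thick), front faces flush with the rails' −y face. The bottom of the first rung is 230 mm above the floor and each subsequent rung is 318 mm higher than the one below.

The ladder is on the floor beside the stool on its +y side.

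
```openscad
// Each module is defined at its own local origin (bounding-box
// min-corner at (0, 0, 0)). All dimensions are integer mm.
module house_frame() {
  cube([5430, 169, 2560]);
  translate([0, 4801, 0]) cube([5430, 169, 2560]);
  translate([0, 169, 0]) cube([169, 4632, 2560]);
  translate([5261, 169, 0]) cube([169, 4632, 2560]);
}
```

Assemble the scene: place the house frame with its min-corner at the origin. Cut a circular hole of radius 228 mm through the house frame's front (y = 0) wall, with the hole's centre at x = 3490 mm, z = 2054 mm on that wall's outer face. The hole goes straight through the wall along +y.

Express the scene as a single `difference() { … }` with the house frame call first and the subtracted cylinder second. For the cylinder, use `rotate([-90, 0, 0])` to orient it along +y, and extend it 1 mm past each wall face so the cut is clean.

difference() {
  house_frame();
  translate([3490, -1, 2054]) rotate([-90, 0, 0]) cylinder(h = 171, r = 228);
}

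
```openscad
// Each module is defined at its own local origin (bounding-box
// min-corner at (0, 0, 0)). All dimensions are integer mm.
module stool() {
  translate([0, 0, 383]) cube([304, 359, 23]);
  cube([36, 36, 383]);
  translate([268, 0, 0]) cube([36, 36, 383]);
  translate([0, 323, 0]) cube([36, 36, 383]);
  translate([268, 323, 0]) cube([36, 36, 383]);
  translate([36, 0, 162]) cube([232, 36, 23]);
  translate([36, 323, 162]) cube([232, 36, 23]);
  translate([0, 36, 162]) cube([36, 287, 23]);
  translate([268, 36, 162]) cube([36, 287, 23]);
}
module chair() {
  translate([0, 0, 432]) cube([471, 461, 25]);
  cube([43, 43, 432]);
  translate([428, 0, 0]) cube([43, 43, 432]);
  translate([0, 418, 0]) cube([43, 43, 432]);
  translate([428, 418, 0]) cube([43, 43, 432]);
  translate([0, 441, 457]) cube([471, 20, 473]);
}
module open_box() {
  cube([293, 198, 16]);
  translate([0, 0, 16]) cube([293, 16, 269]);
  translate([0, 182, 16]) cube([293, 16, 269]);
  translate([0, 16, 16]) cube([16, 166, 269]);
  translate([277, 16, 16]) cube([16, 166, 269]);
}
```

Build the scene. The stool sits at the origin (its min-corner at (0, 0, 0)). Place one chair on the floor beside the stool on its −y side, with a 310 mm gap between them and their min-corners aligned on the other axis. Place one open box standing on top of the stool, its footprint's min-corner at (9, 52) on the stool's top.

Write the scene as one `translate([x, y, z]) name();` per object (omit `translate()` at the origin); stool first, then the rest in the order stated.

stool();
translate([0, -771, 0]) chair();
translate([9, 52, 406]) open_box();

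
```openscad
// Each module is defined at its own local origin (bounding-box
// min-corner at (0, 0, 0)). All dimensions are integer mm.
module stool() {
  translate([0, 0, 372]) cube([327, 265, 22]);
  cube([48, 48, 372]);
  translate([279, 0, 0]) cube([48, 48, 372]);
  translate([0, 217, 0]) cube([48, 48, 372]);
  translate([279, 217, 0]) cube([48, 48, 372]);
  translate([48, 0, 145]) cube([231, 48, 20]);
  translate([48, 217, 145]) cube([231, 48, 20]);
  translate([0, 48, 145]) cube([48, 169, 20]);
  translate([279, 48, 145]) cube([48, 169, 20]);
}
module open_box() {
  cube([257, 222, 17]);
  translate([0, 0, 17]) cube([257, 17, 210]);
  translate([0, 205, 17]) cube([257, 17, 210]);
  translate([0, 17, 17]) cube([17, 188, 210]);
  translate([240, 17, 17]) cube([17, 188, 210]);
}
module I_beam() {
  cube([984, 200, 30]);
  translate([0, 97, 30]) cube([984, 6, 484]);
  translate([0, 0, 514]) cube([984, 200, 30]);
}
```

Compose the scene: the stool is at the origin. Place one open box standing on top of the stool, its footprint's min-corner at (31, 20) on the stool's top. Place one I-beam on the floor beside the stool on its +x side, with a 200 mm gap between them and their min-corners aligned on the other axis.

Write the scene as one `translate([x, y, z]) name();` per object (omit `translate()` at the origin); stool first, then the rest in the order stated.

stool();
translate([31, 20, 394]) open_box();
translate([527, 0, 0]) I_beam();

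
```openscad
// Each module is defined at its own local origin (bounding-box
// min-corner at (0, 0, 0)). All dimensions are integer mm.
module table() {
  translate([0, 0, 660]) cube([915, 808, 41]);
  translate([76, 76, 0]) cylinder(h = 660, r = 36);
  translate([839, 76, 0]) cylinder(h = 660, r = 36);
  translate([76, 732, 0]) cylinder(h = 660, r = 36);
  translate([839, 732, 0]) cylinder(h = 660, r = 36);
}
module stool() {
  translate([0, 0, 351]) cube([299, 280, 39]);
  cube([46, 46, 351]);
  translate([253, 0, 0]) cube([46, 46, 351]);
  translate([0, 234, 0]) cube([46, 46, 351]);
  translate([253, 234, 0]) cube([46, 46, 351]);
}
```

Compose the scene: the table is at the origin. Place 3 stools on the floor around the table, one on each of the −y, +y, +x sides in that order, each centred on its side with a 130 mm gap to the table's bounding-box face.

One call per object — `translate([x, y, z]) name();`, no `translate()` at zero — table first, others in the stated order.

table();
translate([308, -410, 0]) stool();
translate([308, 938, 0]) stool();
translate([1045, 264, 0]) stool();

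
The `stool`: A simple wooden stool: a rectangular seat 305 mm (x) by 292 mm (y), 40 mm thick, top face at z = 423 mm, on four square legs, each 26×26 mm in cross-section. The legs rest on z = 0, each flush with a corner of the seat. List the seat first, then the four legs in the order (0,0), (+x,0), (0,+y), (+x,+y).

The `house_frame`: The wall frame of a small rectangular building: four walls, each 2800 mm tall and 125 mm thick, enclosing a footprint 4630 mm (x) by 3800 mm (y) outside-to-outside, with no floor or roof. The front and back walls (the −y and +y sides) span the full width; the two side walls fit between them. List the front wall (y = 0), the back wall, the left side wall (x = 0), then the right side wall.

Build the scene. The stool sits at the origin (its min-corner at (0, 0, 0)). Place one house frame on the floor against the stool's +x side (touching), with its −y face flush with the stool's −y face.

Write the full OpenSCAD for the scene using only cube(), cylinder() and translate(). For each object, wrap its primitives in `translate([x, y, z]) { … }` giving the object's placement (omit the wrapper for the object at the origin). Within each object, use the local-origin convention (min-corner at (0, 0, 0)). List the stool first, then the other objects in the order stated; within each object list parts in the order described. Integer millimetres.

translate([0, 0, 383]) cube([305, 292, 40]);
cube([26, 26, 383]);
translate([279, 0, 0]) cube([26, 26, 383]);
translate([0, 266, 0]) cube([26, 26, 383]);
translate([279, 266, 0]) cube([26, 26, 383]);
translate([305, 0, 0]) {
  cube([4630, 125, 2800]);
  translate([0, 3675, 0]) cube([4630, 125, 2800]);
  translate([0, 125, 0]) cube([125, 3550, 2800]);
  translate([4505, 125, 0]) cube([125, 3550, 2800]);
}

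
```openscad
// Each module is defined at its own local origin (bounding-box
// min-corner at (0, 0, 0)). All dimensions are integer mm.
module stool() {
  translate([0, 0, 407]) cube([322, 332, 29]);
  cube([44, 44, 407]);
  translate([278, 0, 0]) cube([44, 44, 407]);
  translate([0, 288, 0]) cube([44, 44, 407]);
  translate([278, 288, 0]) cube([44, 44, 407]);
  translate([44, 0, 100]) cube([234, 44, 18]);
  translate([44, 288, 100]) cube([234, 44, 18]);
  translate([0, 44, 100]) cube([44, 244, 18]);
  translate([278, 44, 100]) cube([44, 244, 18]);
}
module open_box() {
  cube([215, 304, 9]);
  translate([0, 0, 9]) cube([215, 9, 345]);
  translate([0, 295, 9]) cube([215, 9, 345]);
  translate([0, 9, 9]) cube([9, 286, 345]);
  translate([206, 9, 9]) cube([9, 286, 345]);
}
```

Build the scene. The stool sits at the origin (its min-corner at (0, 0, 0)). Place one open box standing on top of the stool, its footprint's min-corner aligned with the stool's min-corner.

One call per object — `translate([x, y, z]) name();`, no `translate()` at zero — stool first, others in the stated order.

stool();
translate([0, 0, 436]) open_box();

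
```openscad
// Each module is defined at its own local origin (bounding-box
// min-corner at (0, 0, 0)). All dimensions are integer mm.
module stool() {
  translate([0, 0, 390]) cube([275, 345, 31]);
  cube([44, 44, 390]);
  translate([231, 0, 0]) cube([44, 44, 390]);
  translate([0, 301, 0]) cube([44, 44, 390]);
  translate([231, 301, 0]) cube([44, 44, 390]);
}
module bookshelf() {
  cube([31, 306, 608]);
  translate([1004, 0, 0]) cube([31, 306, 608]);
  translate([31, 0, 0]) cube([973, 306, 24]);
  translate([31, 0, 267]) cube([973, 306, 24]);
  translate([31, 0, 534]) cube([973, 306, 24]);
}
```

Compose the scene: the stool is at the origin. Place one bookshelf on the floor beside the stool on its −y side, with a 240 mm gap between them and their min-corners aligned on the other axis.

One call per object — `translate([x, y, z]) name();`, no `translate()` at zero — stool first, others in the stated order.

stool();
translate([0, -546, 0]) bookshelf();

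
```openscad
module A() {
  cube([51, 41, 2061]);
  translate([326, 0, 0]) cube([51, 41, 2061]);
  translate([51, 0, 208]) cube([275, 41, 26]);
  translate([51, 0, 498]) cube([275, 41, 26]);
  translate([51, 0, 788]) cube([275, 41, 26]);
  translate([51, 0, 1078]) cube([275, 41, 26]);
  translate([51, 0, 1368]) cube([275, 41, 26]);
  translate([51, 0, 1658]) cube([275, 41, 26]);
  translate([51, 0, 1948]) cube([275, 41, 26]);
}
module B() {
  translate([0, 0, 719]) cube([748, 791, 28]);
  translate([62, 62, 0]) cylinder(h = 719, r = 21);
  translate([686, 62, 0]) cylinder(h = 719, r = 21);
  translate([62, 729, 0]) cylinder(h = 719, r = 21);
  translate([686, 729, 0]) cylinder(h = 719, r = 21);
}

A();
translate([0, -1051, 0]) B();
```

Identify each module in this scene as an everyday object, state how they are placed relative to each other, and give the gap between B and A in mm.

The table's nearest face is 260 mm from the ladder's −y face.

A is a ladder. B is a table. The table is on the floor beside the ladder on its −y side. The gap between the table and the ladder is 260 mm.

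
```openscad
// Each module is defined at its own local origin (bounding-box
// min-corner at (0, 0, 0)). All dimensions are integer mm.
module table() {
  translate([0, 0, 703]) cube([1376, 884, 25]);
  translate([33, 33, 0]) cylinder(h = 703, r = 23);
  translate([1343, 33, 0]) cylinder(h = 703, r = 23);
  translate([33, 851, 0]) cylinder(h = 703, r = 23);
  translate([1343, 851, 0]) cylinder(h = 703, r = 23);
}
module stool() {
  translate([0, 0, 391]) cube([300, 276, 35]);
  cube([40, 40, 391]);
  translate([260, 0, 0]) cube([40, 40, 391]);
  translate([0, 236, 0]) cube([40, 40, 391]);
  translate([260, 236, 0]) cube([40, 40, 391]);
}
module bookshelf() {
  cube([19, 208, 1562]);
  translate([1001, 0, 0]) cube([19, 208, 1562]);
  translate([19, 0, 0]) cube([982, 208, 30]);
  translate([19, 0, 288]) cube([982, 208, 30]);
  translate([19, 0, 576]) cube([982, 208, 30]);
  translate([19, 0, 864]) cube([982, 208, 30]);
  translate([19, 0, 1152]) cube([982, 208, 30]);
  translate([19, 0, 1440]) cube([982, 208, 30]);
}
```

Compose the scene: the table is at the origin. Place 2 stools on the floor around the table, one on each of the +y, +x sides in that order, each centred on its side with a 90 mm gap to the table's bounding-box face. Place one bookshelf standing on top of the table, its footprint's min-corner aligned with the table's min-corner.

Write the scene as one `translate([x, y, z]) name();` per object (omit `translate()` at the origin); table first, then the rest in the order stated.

table();
translate([538, 974, 0]) stool();
translate([1466, 304, 0]) stool();
translate([0, 0, 728]) bookshelf();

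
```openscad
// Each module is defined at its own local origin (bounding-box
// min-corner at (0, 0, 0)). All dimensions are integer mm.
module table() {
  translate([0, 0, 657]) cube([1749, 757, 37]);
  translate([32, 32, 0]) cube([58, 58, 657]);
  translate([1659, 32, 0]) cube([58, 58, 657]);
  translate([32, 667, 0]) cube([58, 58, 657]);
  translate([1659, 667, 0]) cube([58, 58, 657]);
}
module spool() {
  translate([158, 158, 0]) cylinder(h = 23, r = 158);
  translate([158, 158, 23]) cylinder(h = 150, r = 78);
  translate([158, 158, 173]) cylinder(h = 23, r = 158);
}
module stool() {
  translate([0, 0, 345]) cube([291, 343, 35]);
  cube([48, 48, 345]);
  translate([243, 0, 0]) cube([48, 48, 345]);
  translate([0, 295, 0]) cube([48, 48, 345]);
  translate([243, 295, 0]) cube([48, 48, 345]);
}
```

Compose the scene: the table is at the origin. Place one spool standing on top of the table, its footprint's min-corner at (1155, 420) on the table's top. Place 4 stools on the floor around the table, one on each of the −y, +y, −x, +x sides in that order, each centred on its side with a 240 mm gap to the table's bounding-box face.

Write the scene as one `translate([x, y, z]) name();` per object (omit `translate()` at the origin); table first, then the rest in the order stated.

table();
translate([1155, 420, 694]) spool();
translate([729, -583, 0]) stool();
translate([729, 997, 0]) stool();
translate([-531, 207, 0]) stool();
translate([1989, 207, 0]) stool();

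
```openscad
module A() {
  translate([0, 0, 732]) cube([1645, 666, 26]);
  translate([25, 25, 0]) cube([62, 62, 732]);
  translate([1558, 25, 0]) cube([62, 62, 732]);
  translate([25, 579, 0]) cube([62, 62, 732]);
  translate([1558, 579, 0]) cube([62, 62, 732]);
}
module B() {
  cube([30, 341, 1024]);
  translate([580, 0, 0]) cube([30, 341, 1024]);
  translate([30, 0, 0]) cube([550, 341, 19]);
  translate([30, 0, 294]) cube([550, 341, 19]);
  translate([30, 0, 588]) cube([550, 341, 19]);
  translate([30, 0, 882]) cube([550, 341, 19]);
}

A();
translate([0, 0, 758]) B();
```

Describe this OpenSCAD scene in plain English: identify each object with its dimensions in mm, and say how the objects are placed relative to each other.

A is a table with a 1645×666 mm rectangular top, 26 mm thick, top surface at z = 758 mm, supported by four 62×62 mm square legs, each inset 25 mm from the nearest pair of top edges, running from the floor.

B is an open bookshelf. Two side panels, each 30 mm thick, 341 mm deep and 1024 mm tall, stand 610 mm apart (outside-to-outside). Between them sit 4 shelves, each 19 mm thick and 341 mm deep, spanning the full gap between the sides. The bottom shelf rests on the floor (its underside at z = 0) and the clear gap between one shelf's top and the next shelf's underside is 275 mm.

The bookshelf is on top of the table.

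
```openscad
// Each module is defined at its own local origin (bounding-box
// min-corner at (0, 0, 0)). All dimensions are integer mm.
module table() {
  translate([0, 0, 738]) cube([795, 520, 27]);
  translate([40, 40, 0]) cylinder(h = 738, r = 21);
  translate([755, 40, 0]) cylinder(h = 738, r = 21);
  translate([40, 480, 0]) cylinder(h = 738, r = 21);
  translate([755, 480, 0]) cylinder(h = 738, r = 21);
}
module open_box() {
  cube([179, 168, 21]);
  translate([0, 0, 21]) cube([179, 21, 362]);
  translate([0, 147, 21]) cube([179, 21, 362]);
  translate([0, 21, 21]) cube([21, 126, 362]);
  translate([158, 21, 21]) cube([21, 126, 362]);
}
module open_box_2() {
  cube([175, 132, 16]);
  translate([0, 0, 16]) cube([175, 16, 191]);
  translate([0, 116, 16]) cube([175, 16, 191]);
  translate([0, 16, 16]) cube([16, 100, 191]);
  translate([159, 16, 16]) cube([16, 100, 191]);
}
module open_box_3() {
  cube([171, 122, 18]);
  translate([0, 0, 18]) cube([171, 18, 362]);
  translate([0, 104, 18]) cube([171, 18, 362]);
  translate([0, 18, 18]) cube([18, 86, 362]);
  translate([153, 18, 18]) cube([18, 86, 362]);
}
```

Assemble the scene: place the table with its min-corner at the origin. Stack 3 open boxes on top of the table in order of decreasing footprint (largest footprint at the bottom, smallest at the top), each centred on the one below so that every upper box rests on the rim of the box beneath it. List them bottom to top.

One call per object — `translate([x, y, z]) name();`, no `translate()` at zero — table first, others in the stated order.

table();
translate([308, 176, 765]) open_box();
translate([310, 194, 1148]) open_box_2();
translate([312, 199, 1355]) open_box_3();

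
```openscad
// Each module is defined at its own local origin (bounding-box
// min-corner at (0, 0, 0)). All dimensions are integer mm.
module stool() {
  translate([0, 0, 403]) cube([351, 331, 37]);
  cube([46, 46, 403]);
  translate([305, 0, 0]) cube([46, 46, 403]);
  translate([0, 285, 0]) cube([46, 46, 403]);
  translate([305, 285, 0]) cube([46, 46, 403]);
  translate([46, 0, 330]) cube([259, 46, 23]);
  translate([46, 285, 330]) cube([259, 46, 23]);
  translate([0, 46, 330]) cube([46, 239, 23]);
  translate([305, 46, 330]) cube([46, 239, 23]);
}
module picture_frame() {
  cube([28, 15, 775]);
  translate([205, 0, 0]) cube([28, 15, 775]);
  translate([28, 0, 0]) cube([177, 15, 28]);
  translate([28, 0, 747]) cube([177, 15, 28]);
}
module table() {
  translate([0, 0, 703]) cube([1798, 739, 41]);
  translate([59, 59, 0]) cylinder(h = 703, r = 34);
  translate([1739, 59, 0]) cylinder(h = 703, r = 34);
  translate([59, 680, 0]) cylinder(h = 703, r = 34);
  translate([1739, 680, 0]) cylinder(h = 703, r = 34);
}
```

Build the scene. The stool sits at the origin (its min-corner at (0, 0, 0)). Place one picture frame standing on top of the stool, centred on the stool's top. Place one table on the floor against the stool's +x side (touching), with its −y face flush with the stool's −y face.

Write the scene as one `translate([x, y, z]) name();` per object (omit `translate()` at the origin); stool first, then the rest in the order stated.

stool();
translate([59, 158, 440]) picture_frame();
translate([351, 0, 0]) table();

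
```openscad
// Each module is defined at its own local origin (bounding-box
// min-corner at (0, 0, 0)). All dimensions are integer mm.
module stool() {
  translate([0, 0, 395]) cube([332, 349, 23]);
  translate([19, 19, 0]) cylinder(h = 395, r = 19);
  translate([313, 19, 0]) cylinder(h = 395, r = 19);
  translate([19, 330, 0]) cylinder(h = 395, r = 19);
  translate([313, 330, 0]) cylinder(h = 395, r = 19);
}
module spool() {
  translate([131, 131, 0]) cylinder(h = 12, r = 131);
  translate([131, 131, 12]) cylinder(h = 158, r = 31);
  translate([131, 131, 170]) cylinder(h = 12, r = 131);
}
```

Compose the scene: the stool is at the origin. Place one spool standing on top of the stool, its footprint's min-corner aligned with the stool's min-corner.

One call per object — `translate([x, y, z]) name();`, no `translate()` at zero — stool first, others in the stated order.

stool();
translate([0, 0, 418]) spool();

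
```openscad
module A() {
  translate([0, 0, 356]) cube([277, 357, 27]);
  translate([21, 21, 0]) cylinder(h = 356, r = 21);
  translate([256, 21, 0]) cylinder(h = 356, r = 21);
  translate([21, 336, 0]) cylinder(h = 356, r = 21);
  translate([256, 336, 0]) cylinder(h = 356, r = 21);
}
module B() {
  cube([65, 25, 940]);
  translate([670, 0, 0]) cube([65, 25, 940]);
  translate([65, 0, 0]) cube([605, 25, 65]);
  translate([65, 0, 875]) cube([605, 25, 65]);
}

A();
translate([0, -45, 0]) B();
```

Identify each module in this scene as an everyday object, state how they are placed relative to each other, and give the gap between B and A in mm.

A is a stool. B is a picture frame. The picture frame is on the floor beside the stool on its −y side. The gap between the picture frame and the stool is 20 mm.

The picture frame's nearest face is 20 mm from the stool's −y face.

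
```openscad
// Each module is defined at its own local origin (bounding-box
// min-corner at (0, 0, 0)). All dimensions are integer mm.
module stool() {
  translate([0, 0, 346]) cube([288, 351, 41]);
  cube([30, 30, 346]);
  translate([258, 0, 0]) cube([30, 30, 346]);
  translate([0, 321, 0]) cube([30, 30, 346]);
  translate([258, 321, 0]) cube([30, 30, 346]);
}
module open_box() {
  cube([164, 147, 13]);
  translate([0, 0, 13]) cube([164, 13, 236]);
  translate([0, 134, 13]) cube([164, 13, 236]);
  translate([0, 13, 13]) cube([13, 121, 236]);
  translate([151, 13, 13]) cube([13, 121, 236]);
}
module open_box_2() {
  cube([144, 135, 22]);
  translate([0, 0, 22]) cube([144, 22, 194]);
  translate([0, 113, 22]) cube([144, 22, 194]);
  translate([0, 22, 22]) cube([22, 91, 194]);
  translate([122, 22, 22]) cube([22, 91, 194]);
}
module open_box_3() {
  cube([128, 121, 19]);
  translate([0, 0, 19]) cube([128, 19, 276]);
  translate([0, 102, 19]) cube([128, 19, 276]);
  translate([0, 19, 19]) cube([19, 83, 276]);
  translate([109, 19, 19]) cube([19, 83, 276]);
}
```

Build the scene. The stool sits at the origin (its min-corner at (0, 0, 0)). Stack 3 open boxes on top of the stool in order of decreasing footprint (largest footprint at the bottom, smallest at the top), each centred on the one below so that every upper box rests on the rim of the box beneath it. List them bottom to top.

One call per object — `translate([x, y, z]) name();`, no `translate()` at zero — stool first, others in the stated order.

stool();
translate([62, 102, 387]) open_box();
translate([72, 108, 636]) open_box_2();
translate([80, 115, 852]) open_box_3();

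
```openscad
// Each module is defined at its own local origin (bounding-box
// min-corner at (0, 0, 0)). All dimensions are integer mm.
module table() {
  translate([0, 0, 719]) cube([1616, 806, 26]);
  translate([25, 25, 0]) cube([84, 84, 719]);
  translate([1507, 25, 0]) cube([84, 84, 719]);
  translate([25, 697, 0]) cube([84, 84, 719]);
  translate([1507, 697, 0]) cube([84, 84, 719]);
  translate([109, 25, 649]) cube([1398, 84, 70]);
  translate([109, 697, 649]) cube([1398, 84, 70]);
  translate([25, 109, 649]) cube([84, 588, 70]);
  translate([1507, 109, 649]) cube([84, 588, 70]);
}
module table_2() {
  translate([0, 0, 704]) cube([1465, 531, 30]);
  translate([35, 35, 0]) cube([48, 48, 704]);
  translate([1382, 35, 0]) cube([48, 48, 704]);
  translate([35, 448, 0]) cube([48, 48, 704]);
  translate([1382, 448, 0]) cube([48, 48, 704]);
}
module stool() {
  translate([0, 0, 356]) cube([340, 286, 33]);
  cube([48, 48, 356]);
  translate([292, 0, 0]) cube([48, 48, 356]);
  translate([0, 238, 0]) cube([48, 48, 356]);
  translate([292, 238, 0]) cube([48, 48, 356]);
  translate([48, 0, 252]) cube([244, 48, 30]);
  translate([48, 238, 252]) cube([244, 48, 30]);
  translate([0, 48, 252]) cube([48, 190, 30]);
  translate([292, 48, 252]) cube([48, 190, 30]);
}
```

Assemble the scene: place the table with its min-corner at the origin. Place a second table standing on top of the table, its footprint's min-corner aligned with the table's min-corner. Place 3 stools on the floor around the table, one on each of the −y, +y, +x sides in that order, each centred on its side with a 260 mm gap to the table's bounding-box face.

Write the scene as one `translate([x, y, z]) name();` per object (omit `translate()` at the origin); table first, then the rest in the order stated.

table();
translate([0, 0, 745]) table_2();
translate([638, -546, 0]) stool();
translate([638, 1066, 0]) stool();
translate([1876, 260, 0]) stool();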